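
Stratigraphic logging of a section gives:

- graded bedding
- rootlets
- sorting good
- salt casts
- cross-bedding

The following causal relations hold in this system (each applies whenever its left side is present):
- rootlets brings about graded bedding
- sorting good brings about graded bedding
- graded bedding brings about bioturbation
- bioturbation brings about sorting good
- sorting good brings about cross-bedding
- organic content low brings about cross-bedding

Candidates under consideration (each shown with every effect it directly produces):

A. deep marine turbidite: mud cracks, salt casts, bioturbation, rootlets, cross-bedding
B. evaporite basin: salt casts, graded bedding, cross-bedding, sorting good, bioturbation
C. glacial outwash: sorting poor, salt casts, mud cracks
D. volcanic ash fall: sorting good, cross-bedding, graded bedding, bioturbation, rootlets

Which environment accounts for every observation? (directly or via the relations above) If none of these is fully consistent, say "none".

Per-candidate check:
(A) deep marine turbidite — accounts for every observation (graded bedding by rootlets → graded bedding)
(B) evaporite basin — graded bedding match; rootlets miss; sorting good match; salt casts match; cross-bedding match
(C) glacial outwash — graded bedding miss; rootlets miss; sorting good miss; salt casts match; cross-bedding miss
(D) volcanic ash fall — graded bedding match; rootlets match; sorting good match; salt casts miss; cross-bedding match
(A) is the only candidate with no mismatches.

A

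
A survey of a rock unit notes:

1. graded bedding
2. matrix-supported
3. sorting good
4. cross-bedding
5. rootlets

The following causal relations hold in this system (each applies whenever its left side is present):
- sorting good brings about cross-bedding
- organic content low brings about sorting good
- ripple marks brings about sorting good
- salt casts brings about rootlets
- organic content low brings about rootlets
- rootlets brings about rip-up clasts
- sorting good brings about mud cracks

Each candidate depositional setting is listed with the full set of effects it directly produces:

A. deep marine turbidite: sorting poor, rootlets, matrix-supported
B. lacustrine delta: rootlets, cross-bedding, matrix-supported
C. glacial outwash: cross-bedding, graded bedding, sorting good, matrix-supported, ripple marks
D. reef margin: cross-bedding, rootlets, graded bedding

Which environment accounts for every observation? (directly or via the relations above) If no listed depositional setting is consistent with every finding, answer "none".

For each candidate, compare predicted effects to what was observed:
(A) deep marine turbidite — graded bedding ✗; matrix-supported ✓; sorting good ✗; cross-bedding ✗; rootlets ✓
(B) lacustrine delta — graded bedding ✗; matrix-supported ✓; sorting good ✗; cross-bedding ✓; rootlets ✓
(C) glacial outwash — does not account for rootlets
(D) reef margin — graded bedding ✓; matrix-supported ✗; sorting good ✗; cross-bedding ✓; rootlets ✓
Every candidate fails on at least one observation.

none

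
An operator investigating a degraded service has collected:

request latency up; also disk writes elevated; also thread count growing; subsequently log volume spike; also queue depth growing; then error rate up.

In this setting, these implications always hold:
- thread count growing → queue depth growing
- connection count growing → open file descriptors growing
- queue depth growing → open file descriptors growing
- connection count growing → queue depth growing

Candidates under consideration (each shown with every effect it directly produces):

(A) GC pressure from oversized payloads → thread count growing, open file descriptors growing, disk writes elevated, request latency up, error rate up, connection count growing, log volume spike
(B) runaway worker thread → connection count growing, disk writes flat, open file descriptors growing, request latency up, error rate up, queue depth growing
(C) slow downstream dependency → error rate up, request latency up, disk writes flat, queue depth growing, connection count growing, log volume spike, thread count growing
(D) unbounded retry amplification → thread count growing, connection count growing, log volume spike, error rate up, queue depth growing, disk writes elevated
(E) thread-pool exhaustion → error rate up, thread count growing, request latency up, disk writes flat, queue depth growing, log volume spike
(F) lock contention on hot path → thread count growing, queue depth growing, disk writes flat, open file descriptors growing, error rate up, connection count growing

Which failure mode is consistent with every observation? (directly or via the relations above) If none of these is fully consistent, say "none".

A

For each candidate, compare predicted effects to what was observed:
(A) GC pressure from oversized payloads — accounts for every observation (queue depth growing through connection count growing → queue depth growing)
(B) runaway worker thread — fails on disk writes elevated, thread count growing, log volume spike (predicts disk writes flat, not disk writes elevated)
(C) slow downstream dependency — fails on disk writes elevated (predicts disk writes flat, not disk writes elevated)
(D) unbounded retry amplification — request latency up miss; disk writes elevated match; thread count growing match; log volume spike match; queue depth growing match; error rate up match
(E) thread-pool exhaustion — fails on disk writes elevated (predicts disk writes flat, not disk writes elevated)
(F) lock contention on hot path — request latency up miss; disk writes elevated miss; thread count growing match; log volume spike miss; queue depth growing match; error rate up match
Only (A) is consistent with every observation.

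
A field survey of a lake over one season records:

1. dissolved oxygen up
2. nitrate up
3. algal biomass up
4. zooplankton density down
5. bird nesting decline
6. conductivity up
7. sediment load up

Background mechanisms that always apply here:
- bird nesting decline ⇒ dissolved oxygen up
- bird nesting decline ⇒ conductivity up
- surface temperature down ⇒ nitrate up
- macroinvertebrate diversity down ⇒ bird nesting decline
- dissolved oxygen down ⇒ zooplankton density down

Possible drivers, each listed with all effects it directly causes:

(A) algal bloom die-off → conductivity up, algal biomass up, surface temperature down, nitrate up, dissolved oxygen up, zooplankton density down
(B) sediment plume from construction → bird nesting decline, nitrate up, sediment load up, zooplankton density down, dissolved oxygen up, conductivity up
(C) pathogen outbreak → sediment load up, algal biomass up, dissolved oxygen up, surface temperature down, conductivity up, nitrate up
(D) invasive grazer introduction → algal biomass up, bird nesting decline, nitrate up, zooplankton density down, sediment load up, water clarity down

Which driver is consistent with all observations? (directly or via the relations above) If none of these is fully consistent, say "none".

D

Testing each hypothesis:
(A) algal bloom die-off — does not account for bird nesting decline, sediment load up
(B) sediment plume from construction — does not account for algal biomass up
(C) pathogen outbreak — does not account for zooplankton density down, bird nesting decline
(D) invasive grazer introduction — accounts for every observation (dissolved oxygen up through bird nesting decline → dissolved oxygen up)
(D) is the only candidate with no mismatches.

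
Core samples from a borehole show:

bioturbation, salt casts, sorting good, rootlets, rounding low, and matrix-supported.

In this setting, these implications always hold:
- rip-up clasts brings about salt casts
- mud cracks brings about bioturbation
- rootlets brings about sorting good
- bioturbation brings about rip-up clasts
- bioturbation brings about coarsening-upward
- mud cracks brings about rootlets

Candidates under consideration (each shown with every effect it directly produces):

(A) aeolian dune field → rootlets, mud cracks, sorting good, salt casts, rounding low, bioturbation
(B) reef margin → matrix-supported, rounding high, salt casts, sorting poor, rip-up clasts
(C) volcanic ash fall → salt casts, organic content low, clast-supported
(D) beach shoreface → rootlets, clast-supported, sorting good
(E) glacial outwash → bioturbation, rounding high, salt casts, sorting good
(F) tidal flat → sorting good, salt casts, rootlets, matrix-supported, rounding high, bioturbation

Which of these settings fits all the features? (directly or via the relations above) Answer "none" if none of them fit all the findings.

none

Per-candidate check:
(A) aeolian dune field — bioturbation yes; salt casts yes; sorting good yes; rootlets yes; rounding low yes; matrix-supported NO
(B) reef margin — bioturbation NO; salt casts yes; sorting good NO; rootlets NO; rounding low NO; matrix-supported yes
(C) volcanic ash fall — bioturbation NO; salt casts yes; sorting good NO; rootlets NO; rounding low NO; matrix-supported NO
(D) beach shoreface — fails on bioturbation, salt casts, rounding low, matrix-supported (predicts clast-supported, not matrix-supported)
(E) glacial outwash — bioturbation yes; salt casts yes; sorting good yes; rootlets NO; rounding low NO; matrix-supported NO
(F) tidal flat — bioturbation yes; salt casts yes; sorting good yes; rootlets yes; rounding low NO; matrix-supported yes
None of the listed candidates fits everything.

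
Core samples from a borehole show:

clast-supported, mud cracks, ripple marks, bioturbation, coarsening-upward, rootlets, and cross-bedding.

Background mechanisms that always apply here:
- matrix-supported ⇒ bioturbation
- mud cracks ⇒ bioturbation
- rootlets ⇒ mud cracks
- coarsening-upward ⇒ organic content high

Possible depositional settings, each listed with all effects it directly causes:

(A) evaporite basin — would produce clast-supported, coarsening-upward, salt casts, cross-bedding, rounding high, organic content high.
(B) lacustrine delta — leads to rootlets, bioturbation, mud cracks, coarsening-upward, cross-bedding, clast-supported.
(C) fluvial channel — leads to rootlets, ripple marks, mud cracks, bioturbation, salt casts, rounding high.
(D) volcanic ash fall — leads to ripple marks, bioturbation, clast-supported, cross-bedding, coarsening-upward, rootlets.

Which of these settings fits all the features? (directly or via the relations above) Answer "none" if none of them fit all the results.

Per-candidate check:
(A) evaporite basin — clast-supported ✓; mud cracks ✗; ripple marks ✗; bioturbation ✗; coarsening-upward ✓; rootlets ✗; cross-bedding ✓
(B) lacustrine delta — does not account for ripple marks
(C) fluvial channel — clast-supported ✗; mud cracks ✓; ripple marks ✓; bioturbation ✓; coarsening-upward ✗; rootlets ✓; cross-bedding ✗
(D) volcanic ash fall — accounts for every observation (mud cracks by rootlets → mud cracks)
(D) alone accounts for all the evidence.

D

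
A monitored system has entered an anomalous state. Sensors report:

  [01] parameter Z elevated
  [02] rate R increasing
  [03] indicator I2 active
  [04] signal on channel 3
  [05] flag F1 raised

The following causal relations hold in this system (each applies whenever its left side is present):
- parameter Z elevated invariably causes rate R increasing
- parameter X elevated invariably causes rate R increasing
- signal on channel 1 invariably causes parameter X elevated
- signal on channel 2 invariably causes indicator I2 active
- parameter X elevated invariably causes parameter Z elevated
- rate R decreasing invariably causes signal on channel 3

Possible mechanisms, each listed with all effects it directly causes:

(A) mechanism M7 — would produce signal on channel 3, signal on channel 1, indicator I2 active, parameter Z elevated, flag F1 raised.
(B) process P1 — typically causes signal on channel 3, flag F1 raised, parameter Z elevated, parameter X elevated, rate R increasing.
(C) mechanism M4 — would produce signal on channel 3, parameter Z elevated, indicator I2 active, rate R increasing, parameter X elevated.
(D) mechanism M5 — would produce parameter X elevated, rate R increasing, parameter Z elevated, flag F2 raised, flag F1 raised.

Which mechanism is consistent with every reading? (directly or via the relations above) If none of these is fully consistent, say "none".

Per-candidate check:
(A) mechanism M7 — parameter Z elevated ✓; rate R increasing ✓ (through parameter Z elevated → rate R increasing); indicator I2 active ✓; signal on channel 3 ✓; flag F1 raised ✓
(B) process P1 — parameter Z elevated ✓; rate R increasing ✓; indicator I2 active ✗; signal on channel 3 ✓; flag F1 raised ✓
(C) mechanism M4 — parameter Z elevated ✓; rate R increasing ✓; indicator I2 active ✓; signal on channel 3 ✓; flag F1 raised ✗
(D) mechanism M5 — parameter Z elevated ✓; rate R increasing ✓; indicator I2 active ✗; signal on channel 3 ✗; flag F1 raised ✓
Only (A) is consistent with every observation.

A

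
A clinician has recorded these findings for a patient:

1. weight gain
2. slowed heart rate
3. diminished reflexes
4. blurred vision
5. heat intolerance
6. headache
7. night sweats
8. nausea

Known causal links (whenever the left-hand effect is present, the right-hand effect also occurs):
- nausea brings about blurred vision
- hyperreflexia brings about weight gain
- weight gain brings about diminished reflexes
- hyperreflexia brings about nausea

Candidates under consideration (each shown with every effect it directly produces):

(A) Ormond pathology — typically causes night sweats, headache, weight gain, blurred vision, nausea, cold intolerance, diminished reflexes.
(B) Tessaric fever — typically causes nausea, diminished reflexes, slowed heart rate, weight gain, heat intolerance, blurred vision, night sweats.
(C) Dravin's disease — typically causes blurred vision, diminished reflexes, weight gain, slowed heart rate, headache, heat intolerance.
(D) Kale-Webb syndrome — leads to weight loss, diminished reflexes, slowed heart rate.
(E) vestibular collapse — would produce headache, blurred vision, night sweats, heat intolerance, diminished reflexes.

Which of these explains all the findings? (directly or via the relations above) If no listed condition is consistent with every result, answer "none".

none

For each candidate, compare predicted effects to what was observed:
(A) Ormond pathology — weight gain match; slowed heart rate miss; diminished reflexes match; blurred vision match; heat intolerance miss; headache match; night sweats match; nausea match
(B) Tessaric fever — weight gain match; slowed heart rate match; diminished reflexes match; blurred vision match; heat intolerance match; headache miss; night sweats match; nausea match
(C) Dravin's disease — weight gain match; slowed heart rate match; diminished reflexes match; blurred vision match; heat intolerance match; headache match; night sweats miss; nausea miss
(D) Kale-Webb syndrome — weight gain miss; slowed heart rate match; diminished reflexes match; blurred vision miss; heat intolerance miss; headache miss; night sweats miss; nausea miss
(E) vestibular collapse — weight gain miss; slowed heart rate miss; diminished reflexes match; blurred vision match; heat intolerance match; headache match; night sweats match; nausea miss
No candidate is consistent with all observations.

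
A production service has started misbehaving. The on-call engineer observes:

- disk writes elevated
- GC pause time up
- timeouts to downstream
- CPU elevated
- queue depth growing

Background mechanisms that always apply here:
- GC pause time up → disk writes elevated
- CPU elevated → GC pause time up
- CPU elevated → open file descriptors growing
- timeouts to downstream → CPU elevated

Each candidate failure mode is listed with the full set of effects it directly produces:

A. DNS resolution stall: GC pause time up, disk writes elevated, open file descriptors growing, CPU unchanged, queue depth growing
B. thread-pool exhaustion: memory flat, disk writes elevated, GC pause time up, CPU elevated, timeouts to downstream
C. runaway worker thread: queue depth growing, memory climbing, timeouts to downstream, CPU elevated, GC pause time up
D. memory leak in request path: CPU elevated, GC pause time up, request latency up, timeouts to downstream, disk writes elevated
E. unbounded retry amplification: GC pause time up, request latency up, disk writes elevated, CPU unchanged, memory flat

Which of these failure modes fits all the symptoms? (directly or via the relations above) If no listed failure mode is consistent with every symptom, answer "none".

C

For each candidate, compare predicted effects to what was observed:
(A) DNS resolution stall — disk writes elevated match; GC pause time up match; timeouts to downstream miss; CPU elevated miss; queue depth growing match
(B) thread-pool exhaustion — does not account for queue depth growing
(C) runaway worker thread — accounts for every observation (disk writes elevated through GC pause time up → disk writes elevated)
(D) memory leak in request path — disk writes elevated match; GC pause time up match; timeouts to downstream match; CPU elevated match; queue depth growing miss
(E) unbounded retry amplification — fails on timeouts to downstream, CPU elevated, queue depth growing (predicts CPU unchanged, not CPU elevated)
Only (C) is consistent with every observation.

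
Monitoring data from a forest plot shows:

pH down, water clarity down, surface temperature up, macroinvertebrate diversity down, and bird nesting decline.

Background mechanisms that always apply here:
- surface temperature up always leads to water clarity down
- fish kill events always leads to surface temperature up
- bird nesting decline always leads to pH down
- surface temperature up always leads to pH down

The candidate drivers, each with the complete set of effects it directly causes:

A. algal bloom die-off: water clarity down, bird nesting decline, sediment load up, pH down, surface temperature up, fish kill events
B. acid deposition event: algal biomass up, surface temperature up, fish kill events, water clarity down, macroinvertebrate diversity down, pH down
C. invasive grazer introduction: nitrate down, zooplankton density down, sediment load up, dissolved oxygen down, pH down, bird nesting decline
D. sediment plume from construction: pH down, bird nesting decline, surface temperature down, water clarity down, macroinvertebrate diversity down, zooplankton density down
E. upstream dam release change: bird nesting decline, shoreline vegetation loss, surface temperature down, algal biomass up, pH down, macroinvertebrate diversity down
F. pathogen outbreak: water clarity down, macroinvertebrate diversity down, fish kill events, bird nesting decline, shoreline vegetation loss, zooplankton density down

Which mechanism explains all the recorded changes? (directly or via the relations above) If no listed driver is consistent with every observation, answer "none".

For each candidate, compare predicted effects to what was observed:
(A) algal bloom die-off — does not account for macroinvertebrate diversity down
(B) acid deposition event — does not account for bird nesting decline
(C) invasive grazer introduction — does not account for water clarity down, surface temperature up, macroinvertebrate diversity down
(D) sediment plume from construction — fails on surface temperature up (predicts surface temperature down, not surface temperature up)
(E) upstream dam release change — fails on water clarity down, surface temperature up (predicts surface temperature down, not surface temperature up)
(F) pathogen outbreak — accounts for every observation (pH down via bird nesting decline → pH down)
(F) is the only candidate with no mismatches.

F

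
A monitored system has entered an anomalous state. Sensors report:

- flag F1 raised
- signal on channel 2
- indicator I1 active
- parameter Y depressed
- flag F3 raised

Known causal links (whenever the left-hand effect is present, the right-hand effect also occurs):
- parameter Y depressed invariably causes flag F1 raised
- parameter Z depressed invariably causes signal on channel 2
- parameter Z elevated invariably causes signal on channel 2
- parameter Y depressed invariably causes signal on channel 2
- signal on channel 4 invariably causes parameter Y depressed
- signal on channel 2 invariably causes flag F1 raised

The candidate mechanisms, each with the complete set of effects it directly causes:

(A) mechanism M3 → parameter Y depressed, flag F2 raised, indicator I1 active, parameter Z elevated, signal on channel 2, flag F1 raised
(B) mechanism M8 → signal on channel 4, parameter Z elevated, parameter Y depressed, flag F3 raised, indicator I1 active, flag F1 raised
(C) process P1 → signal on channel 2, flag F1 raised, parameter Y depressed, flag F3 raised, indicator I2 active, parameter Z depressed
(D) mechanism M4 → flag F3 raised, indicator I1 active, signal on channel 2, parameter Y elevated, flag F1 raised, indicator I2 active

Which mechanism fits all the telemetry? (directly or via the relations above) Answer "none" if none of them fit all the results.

For each candidate, compare predicted effects to what was observed:
(A) mechanism M3 — flag F1 raised ✓; signal on channel 2 ✓; indicator I1 active ✓; parameter Y depressed ✓; flag F3 raised ✗
(B) mechanism M8 — flag F1 raised ✓; signal on channel 2 ✓ (by parameter Y depressed → signal on channel 2); indicator I1 active ✓; parameter Y depressed ✓; flag F3 raised ✓
(C) process P1 — does not account for indicator I1 active
(D) mechanism M4 — fails on parameter Y depressed (predicts parameter Y elevated, not parameter Y depressed)
(B) is the only candidate with no mismatches.

B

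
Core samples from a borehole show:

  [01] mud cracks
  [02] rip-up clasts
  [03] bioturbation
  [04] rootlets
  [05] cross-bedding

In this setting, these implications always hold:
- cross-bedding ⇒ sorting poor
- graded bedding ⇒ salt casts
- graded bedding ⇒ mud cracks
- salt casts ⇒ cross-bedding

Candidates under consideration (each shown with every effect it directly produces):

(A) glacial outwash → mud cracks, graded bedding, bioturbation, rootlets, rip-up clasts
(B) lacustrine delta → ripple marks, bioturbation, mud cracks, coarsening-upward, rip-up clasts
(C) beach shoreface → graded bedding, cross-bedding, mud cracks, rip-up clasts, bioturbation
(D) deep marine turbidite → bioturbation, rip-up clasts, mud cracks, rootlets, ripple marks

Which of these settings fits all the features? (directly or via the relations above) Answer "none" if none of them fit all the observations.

Per-candidate check:
(A) glacial outwash — accounts for every observation (cross-bedding via graded bedding → salt casts → cross-bedding)
(B) lacustrine delta — mud cracks match; rip-up clasts match; bioturbation match; rootlets miss; cross-bedding miss
(C) beach shoreface — does not account for rootlets
(D) deep marine turbidite — mud cracks match; rip-up clasts match; bioturbation match; rootlets match; cross-bedding miss
(A) alone accounts for all the evidence.

A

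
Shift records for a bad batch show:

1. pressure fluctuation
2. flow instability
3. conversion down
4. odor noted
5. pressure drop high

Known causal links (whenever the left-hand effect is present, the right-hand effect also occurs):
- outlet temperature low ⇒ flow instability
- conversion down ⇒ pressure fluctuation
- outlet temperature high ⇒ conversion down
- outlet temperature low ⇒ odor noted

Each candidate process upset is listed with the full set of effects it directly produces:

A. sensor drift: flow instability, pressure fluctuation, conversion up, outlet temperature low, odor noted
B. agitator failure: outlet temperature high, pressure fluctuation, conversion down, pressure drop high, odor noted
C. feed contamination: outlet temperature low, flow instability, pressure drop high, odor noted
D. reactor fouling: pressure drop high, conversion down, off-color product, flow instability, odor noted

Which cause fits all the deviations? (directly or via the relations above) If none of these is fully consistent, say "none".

D

Testing each hypothesis:
(A) sensor drift — fails on conversion down, pressure drop high (predicts conversion up, not conversion down)
(B) agitator failure — does not account for flow instability
(C) feed contamination — pressure fluctuation -; flow instability +; conversion down -; odor noted +; pressure drop high +
(D) reactor fouling — pressure fluctuation + (via conversion down → pressure fluctuation); flow instability +; conversion down +; odor noted +; pressure drop high +
(D) is the only candidate with no mismatches.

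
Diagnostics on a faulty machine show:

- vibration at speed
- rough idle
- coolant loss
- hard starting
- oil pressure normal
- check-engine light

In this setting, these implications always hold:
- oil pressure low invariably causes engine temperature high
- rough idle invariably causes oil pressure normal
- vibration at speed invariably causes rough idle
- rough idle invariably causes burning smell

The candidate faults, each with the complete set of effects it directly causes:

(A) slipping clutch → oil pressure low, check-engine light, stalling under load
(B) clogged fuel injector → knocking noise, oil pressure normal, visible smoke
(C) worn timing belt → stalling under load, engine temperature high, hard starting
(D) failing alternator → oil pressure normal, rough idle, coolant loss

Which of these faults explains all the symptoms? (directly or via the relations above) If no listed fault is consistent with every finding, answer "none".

none

Checking each candidate against the observations:
(A) slipping clutch — fails on vibration at speed, rough idle, coolant loss, hard starting, oil pressure normal (predicts oil pressure low, not oil pressure normal)
(B) clogged fuel injector — vibration at speed NO; rough idle NO; coolant loss NO; hard starting NO; oil pressure normal yes; check-engine light NO
(C) worn timing belt — vibration at speed NO; rough idle NO; coolant loss NO; hard starting yes; oil pressure normal NO; check-engine light NO
(D) failing alternator — vibration at speed NO; rough idle yes; coolant loss yes; hard starting NO; oil pressure normal yes; check-engine light NO
None of the listed candidates fits everything.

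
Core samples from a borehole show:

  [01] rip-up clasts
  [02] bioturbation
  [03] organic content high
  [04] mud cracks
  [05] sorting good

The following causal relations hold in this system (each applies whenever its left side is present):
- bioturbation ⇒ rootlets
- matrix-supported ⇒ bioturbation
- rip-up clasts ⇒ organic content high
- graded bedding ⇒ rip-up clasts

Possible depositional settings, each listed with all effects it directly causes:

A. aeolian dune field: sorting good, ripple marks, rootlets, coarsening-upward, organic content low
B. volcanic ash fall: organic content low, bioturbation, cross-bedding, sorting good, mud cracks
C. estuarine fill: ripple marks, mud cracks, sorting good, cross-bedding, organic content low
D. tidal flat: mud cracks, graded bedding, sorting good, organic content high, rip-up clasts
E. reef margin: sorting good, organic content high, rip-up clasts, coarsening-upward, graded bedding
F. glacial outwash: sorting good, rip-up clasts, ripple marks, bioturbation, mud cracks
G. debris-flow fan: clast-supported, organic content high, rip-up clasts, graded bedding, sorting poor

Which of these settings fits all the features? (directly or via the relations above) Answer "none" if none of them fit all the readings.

Per-candidate check:
(A) aeolian dune field — rip-up clasts -; bioturbation -; organic content high -; mud cracks -; sorting good +
(B) volcanic ash fall — fails on rip-up clasts, organic content high (predicts organic content low, not organic content high)
(C) estuarine fill — rip-up clasts -; bioturbation -; organic content high -; mud cracks +; sorting good +
(D) tidal flat — rip-up clasts +; bioturbation -; organic content high +; mud cracks +; sorting good +
(E) reef margin — does not account for bioturbation, mud cracks
(F) glacial outwash — accounts for every observation (organic content high via rip-up clasts → organic content high)
(G) debris-flow fan — rip-up clasts +; bioturbation -; organic content high +; mud cracks -; sorting good -
Only (F) is consistent with every observation.

F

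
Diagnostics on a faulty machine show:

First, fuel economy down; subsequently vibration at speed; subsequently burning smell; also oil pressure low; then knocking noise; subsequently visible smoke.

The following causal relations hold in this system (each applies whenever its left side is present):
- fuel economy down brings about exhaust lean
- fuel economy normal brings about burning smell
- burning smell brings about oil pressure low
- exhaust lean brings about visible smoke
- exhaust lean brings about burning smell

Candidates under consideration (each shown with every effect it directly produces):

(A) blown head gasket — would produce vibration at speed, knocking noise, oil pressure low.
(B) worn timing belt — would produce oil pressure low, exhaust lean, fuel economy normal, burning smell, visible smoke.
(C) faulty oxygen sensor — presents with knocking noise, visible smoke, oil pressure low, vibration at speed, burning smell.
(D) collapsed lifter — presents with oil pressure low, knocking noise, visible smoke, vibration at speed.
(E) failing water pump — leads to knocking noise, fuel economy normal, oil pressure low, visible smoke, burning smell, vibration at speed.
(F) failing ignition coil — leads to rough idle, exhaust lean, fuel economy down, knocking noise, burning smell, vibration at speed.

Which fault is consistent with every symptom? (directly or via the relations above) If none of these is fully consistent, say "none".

Checking each candidate against the observations:
(A) blown head gasket — does not account for fuel economy down, burning smell, visible smoke
(B) worn timing belt — fuel economy down miss; vibration at speed miss; burning smell match; oil pressure low match; knocking noise miss; visible smoke match
(C) faulty oxygen sensor — fuel economy down miss; vibration at speed match; burning smell match; oil pressure low match; knocking noise match; visible smoke match
(D) collapsed lifter — fuel economy down miss; vibration at speed match; burning smell miss; oil pressure low match; knocking noise match; visible smoke match
(E) failing water pump — fuel economy down miss; vibration at speed match; burning smell match; oil pressure low match; knocking noise match; visible smoke match
(F) failing ignition coil — accounts for every observation (oil pressure low through burning smell → oil pressure low)
(F) is the only candidate with no mismatches.

F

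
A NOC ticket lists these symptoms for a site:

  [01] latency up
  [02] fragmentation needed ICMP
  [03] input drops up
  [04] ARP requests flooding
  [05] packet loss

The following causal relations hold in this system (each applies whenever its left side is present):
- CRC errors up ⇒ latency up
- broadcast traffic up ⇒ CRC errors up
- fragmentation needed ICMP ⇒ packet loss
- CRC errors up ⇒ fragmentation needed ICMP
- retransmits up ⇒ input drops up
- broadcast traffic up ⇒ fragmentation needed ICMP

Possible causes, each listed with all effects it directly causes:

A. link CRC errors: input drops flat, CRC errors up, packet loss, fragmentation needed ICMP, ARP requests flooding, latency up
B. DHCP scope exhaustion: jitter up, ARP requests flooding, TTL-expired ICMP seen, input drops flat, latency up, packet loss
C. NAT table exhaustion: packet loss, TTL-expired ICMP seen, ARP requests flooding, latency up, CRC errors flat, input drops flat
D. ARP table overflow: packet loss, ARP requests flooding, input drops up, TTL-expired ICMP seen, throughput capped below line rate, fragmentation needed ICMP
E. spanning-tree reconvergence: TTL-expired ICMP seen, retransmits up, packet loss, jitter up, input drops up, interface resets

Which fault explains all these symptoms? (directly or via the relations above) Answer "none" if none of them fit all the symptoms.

none

Checking each candidate against the observations:
(A) link CRC errors — fails on input drops up (predicts input drops flat, not input drops up)
(B) DHCP scope exhaustion — latency up yes; fragmentation needed ICMP NO; input drops up NO; ARP requests flooding yes; packet loss yes
(C) NAT table exhaustion — latency up yes; fragmentation needed ICMP NO; input drops up NO; ARP requests flooding yes; packet loss yes
(D) ARP table overflow — does not account for latency up
(E) spanning-tree reconvergence — latency up NO; fragmentation needed ICMP NO; input drops up yes; ARP requests flooding NO; packet loss yes
Every candidate fails on at least one observation.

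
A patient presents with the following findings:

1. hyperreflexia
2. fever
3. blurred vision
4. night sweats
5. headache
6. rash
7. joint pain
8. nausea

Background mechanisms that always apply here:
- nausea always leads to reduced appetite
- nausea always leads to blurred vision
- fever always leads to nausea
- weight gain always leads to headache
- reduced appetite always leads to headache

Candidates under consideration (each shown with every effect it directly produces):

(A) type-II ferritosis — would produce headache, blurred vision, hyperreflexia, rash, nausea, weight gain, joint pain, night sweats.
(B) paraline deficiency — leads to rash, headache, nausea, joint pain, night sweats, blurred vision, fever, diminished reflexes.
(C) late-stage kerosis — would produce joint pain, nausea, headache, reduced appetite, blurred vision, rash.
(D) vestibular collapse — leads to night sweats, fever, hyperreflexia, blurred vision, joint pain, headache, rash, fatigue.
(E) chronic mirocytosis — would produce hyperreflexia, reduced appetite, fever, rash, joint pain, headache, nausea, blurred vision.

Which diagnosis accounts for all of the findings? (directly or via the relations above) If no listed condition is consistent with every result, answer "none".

For each candidate, compare predicted effects to what was observed:
(A) type-II ferritosis — hyperreflexia +; fever -; blurred vision +; night sweats +; headache +; rash +; joint pain +; nausea +
(B) paraline deficiency — hyperreflexia -; fever +; blurred vision +; night sweats +; headache +; rash +; joint pain +; nausea +
(C) late-stage kerosis — does not account for hyperreflexia, fever, night sweats
(D) vestibular collapse — accounts for every observation (nausea by fever → nausea)
(E) chronic mirocytosis — hyperreflexia +; fever +; blurred vision +; night sweats -; headache +; rash +; joint pain +; nausea +
(D) is the only candidate with no mismatches.

D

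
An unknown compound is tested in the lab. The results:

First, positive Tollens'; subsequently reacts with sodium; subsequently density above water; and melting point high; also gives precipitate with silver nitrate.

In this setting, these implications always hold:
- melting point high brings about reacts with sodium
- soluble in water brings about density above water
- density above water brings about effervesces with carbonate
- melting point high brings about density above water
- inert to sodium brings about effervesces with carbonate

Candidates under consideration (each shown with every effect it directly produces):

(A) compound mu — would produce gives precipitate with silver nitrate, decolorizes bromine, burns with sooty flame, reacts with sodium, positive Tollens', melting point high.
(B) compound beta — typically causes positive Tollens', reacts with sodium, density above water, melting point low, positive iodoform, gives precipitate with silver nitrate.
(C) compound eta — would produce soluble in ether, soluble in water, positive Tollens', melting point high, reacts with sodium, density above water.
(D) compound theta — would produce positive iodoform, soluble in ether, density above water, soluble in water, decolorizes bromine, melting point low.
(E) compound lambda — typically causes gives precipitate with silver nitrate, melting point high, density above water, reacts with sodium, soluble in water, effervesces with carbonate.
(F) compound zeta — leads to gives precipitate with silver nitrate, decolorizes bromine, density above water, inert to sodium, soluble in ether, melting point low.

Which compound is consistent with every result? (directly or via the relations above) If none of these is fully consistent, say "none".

Testing each hypothesis:
(A) compound mu — positive Tollens' ✓; reacts with sodium ✓; density above water ✓ (through melting point high → density above water); melting point high ✓; gives precipitate with silver nitrate ✓
(B) compound beta — fails on melting point high (predicts melting point low, not melting point high)
(C) compound eta — positive Tollens' ✓; reacts with sodium ✓; density above water ✓; melting point high ✓; gives precipitate with silver nitrate ✗
(D) compound theta — positive Tollens' ✗; reacts with sodium ✗; density above water ✓; melting point high ✗; gives precipitate with silver nitrate ✗
(E) compound lambda — positive Tollens' ✗; reacts with sodium ✓; density above water ✓; melting point high ✓; gives precipitate with silver nitrate ✓
(F) compound zeta — fails on positive Tollens', reacts with sodium, melting point high (predicts inert to sodium, not reacts with sodium; predicts melting point low, not melting point high)
Only (A) is consistent with every observation.

A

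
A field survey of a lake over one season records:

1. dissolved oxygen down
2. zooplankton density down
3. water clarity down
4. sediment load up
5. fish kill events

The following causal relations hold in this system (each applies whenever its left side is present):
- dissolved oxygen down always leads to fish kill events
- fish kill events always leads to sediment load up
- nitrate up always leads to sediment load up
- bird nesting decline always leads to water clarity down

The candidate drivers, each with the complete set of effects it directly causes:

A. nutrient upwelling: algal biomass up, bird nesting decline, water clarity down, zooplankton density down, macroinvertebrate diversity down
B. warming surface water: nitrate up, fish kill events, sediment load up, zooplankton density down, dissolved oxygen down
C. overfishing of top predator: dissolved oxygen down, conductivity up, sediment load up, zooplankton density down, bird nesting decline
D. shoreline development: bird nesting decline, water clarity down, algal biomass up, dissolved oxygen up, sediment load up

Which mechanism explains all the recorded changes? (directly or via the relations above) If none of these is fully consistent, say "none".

C

For each candidate, compare predicted effects to what was observed:
(A) nutrient upwelling — dissolved oxygen down -; zooplankton density down +; water clarity down +; sediment load up -; fish kill events -
(B) warming surface water — does not account for water clarity down
(C) overfishing of top predator — dissolved oxygen down +; zooplankton density down +; water clarity down + (by bird nesting decline → water clarity down); sediment load up +; fish kill events + (by dissolved oxygen down → fish kill events)
(D) shoreline development — fails on dissolved oxygen down, zooplankton density down, fish kill events (predicts dissolved oxygen up, not dissolved oxygen down)
(C) is the only candidate with no mismatches.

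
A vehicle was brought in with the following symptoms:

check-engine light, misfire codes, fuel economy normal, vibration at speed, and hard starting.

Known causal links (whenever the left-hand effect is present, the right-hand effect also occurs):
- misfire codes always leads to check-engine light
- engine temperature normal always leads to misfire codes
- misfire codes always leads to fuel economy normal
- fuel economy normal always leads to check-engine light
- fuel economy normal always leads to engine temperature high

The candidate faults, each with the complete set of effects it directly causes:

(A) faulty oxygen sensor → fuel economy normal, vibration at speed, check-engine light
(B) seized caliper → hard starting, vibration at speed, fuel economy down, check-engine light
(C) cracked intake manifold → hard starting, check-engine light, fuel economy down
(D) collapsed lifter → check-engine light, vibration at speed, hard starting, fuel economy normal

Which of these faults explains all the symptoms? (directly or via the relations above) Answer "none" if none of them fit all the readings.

none

For each candidate, compare predicted effects to what was observed:
(A) faulty oxygen sensor — check-engine light ✓; misfire codes ✗; fuel economy normal ✓; vibration at speed ✓; hard starting ✗
(B) seized caliper — check-engine light ✓; misfire codes ✗; fuel economy normal ✗; vibration at speed ✓; hard starting ✓
(C) cracked intake manifold — fails on misfire codes, fuel economy normal, vibration at speed (predicts fuel economy down, not fuel economy normal)
(D) collapsed lifter — check-engine light ✓; misfire codes ✗; fuel economy normal ✓; vibration at speed ✓; hard starting ✓
Every candidate fails on at least one observation.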